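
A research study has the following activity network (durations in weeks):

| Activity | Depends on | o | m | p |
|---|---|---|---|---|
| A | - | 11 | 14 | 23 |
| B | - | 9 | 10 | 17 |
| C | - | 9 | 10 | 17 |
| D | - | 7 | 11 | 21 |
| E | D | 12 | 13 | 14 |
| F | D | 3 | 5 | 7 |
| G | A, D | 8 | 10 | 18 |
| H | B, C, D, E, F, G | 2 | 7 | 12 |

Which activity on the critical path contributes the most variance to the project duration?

A

te_A = (11 + 4·14 + 23)/6 = 90/6 = 15; σ²_A = ((23−11)/6)² = 4.000
te_B = (9 + 4·10 + 17)/6 = 66/6 = 11; σ²_B = ((17−9)/6)² = 1.778
te_C = (9 + 4·10 + 17)/6 = 66/6 = 11; σ²_C = ((17−9)/6)² = 1.778
te_D = (7 + 4·11 + 21)/6 = 72/6 = 12; σ²_D = ((21−7)/6)² = 5.444
te_E = (12 + 4·13 + 14)/6 = 78/6 = 13; σ²_E = ((14−12)/6)² = 0.111
te_F = (3 + 4·5 + 7)/6 = 30/6 = 5; σ²_F = ((7−3)/6)² = 0.444
te_G = (8 + 4·10 + 18)/6 = 66/6 = 11; σ²_G = ((18−8)/6)² = 2.778
te_H = (2 + 4·7 + 12)/6 = 42/6 = 7; σ²_H = ((12−2)/6)² = 2.778

Forward pass:
ES_A = 0; EF_A = 15
ES_B = 0; EF_B = 11
ES_C = 0; EF_C = 11
ES_D = 0; EF_D = 12
ES_E = 12; EF_E = 12+13 = 25
ES_F = 12; EF_F = 12+5 = 17
ES_G = max(EF_A=15, EF_D=12) = 15; EF_G = 15+11 = 26
ES_H = max(EF_B=11, EF_C=11, EF_D=12, EF_E=25, EF_F=17, EF_G=26) = 26; EF_H = 26+7 = 33
Expected project duration μ = 33 weeks. Critical path: A → G → H.

Variances on critical path: σ²_A=4.000, σ²_G=2.778, σ²_H=2.778.
Largest is σ²_A = 4.000.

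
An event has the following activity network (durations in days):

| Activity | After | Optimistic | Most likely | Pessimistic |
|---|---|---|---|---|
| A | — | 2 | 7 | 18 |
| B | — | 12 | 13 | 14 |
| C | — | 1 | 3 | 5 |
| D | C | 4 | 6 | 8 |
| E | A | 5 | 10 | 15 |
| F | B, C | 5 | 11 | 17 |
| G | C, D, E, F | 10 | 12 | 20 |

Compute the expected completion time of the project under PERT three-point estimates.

37 days

te_A = (2 + 4·7 + 18)/6 = 48/6 = 8
te_B = (12 + 4·13 + 14)/6 = 78/6 = 13
te_C = (1 + 4·3 + 5)/6 = 18/6 = 3
te_D = (4 + 4·6 + 8)/6 = 36/6 = 6
te_E = (5 + 4·10 + 15)/6 = 60/6 = 10
te_F = (5 + 4·11 + 17)/6 = 66/6 = 11
te_G = (10 + 4·12 + 20)/6 = 78/6 = 13

Forward pass:
ES_A = 0; EF_A = 8
ES_B = 0; EF_B = 13
ES_C = 0; EF_C = 3
ES_D = 3; EF_D = 3+6 = 9
ES_E = 8; EF_E = 8+10 = 18
ES_F = max(EF_B=13, EF_C=3) = 13; EF_F = 13+11 = 24
ES_G = max(EF_C=3, EF_D=9, EF_E=18, EF_F=24) = 24; EF_G = 24+13 = 37
Expected project duration μ = 37 days. Critical path: B → F → G.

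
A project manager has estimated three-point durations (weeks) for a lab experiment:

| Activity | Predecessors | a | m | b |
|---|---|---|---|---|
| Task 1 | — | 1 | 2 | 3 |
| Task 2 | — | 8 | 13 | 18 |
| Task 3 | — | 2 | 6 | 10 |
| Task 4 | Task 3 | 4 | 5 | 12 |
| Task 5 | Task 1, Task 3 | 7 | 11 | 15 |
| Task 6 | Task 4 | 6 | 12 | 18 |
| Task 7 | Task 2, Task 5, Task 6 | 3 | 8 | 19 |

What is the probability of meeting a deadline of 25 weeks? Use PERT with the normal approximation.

te_Task 1 = (1 + 4·2 + 3)/6 = 12/6 = 2; σ²_Task 1 = ((3−1)/6)² = 0.111
te_Task 2 = (8 + 4·13 + 18)/6 = 78/6 = 13; σ²_Task 2 = ((18−8)/6)² = 2.778
te_Task 3 = (2 + 4·6 + 10)/6 = 36/6 = 6; σ²_Task 3 = ((10−2)/6)² = 1.778
te_Task 4 = (4 + 4·5 + 12)/6 = 36/6 = 6; σ²_Task 4 = ((12−4)/6)² = 1.778
te_Task 5 = (7 + 4·11 + 15)/6 = 66/6 = 11; σ²_Task 5 = ((15−7)/6)² = 1.778
te_Task 6 = (6 + 4·12 + 18)/6 = 72/6 = 12; σ²_Task 6 = ((18−6)/6)² = 4.000
te_Task 7 = (3 + 4·8 + 19)/6 = 54/6 = 9; σ²_Task 7 = ((19−3)/6)² = 7.111

Forward pass:
ES_Task 1 = 0; EF_Task 1 = 2
ES_Task 2 = 0; EF_Task 2 = 13
ES_Task 3 = 0; EF_Task 3 = 6
ES_Task 4 = 6; EF_Task 4 = 6+6 = 12
ES_Task 5 = max(EF_Task 1=2, EF_Task 3=6) = 6; EF_Task 5 = 6+11 = 17
ES_Task 6 = 12; EF_Task 6 = 12+12 = 24
ES_Task 7 = max(EF_Task 2=13, EF_Task 5=17, EF_Task 6=24) = 24; EF_Task 7 = 24+9 = 33
Expected project duration μ = 33 weeks. Critical path: Task 3 → Task 4 → Task 6 → Task 7.

Variance along critical path = 1.778 + 1.778 + 4.000 + 7.111 = 14.667; σ = √14.667 = 3.830 weeks.
Z = (25 − 33) / 3.830 = -2.089
P(T ≤ 25) = Φ(-2.089) ≈ 0.018

0.018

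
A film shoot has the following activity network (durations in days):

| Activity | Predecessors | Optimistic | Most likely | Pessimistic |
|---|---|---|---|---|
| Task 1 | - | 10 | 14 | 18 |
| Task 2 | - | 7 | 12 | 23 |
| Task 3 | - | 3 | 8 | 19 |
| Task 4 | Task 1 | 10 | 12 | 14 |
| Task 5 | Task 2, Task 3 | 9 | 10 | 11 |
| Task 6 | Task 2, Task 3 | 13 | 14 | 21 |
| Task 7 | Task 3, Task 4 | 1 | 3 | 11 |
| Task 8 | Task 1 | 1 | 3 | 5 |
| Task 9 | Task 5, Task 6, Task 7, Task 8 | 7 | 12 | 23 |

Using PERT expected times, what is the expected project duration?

te_Task 1 = (10 + 4·14 + 18)/6 = 84/6 = 14
te_Task 2 = (7 + 4·12 + 23)/6 = 78/6 = 13
te_Task 3 = (3 + 4·8 + 19)/6 = 54/6 = 9
te_Task 4 = (10 + 4·12 + 14)/6 = 72/6 = 12
te_Task 5 = (9 + 4·10 + 11)/6 = 60/6 = 10
te_Task 6 = (13 + 4·14 + 21)/6 = 90/6 = 15
te_Task 7 = (1 + 4·3 + 11)/6 = 24/6 = 4
te_Task 8 = (1 + 4·3 + 5)/6 = 18/6 = 3
te_Task 9 = (7 + 4·12 + 23)/6 = 78/6 = 13

Forward pass:
ES_Task 1 = 0; EF_Task 1 = 14
ES_Task 2 = 0; EF_Task 2 = 13
ES_Task 3 = 0; EF_Task 3 = 9
ES_Task 4 = 14; EF_Task 4 = 14+12 = 26
ES_Task 5 = max(EF_Task 2=13, EF_Task 3=9) = 13; EF_Task 5 = 13+10 = 23
ES_Task 6 = max(EF_Task 2=13, EF_Task 3=9) = 13; EF_Task 6 = 13+15 = 28
ES_Task 7 = max(EF_Task 3=9, EF_Task 4=26) = 26; EF_Task 7 = 26+4 = 30
ES_Task 8 = 14; EF_Task 8 = 14+3 = 17
ES_Task 9 = max(EF_Task 5=23, EF_Task 6=28, EF_Task 7=30, EF_Task 8=17) = 30; EF_Task 9 = 30+13 = 43
Expected project duration μ = 43 days. Critical path: Task 1 → Task 4 → Task 7 → Task 9.

43 days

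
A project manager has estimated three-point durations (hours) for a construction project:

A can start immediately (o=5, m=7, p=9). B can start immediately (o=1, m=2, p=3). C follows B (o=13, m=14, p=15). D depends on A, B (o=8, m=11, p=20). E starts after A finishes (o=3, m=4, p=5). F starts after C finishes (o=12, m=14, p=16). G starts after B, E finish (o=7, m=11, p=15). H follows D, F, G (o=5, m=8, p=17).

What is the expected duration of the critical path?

te_A = (5 + 4·7 + 9)/6 = 42/6 = 7
te_B = (1 + 4·2 + 3)/6 = 12/6 = 2
te_C = (13 + 4·14 + 15)/6 = 84/6 = 14
te_D = (8 + 4·11 + 20)/6 = 72/6 = 12
te_E = (3 + 4·4 + 5)/6 = 24/6 = 4
te_F = (12 + 4·14 + 16)/6 = 84/6 = 14
te_G = (7 + 4·11 + 15)/6 = 66/6 = 11
te_H = (5 + 4·8 + 17)/6 = 54/6 = 9

Forward pass:
ES_A = 0; EF_A = 7
ES_B = 0; EF_B = 2
ES_C = 2; EF_C = 2+14 = 16
ES_D = max(EF_A=7, EF_B=2) = 7; EF_D = 7+12 = 19
ES_E = 7; EF_E = 7+4 = 11
ES_F = 16; EF_F = 16+14 = 30
ES_G = max(EF_B=2, EF_E=11) = 11; EF_G = 11+11 = 22
ES_H = max(EF_D=19, EF_F=30, EF_G=22) = 30; EF_H = 30+9 = 39
Expected project duration μ = 39 hours. Critical path: B → C → F → H.

39 hours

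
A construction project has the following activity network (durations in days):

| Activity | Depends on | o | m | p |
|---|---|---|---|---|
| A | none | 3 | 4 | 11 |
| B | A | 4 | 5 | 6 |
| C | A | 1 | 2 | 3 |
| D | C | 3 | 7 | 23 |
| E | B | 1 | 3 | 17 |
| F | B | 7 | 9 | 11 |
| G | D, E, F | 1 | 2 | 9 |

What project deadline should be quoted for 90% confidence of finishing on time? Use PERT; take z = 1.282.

24.6 days

te_A = (3 + 4·4 + 11)/6 = 30/6 = 5; σ²_A = ((11−3)/6)² = 1.778
te_B = (4 + 4·5 + 6)/6 = 30/6 = 5; σ²_B = ((6−4)/6)² = 0.111
te_C = (1 + 4·2 + 3)/6 = 12/6 = 2; σ²_C = ((3−1)/6)² = 0.111
te_D = (3 + 4·7 + 23)/6 = 54/6 = 9; σ²_D = ((23−3)/6)² = 11.111
te_E = (1 + 4·3 + 17)/6 = 30/6 = 5; σ²_E = ((17−1)/6)² = 7.111
te_F = (7 + 4·9 + 11)/6 = 54/6 = 9; σ²_F = ((11−7)/6)² = 0.444
te_G = (1 + 4·2 + 9)/6 = 18/6 = 3; σ²_G = ((9−1)/6)² = 1.778

Forward pass:
ES_A = 0; EF_A = 5
ES_B = 5; EF_B = 5+5 = 10
ES_C = 5; EF_C = 5+2 = 7
ES_D = 7; EF_D = 7+9 = 16
ES_E = 10; EF_E = 10+5 = 15
ES_F = 10; EF_F = 10+9 = 19
ES_G = max(EF_D=16, EF_E=15, EF_F=19) = 19; EF_G = 19+3 = 22
Expected project duration μ = 22 days. Critical path: A → B → F → G.

Variance along critical path = 1.778 + 0.111 + 0.444 + 1.778 = 4.111; σ = 2.028 days.
D = μ + z·σ = 22 + 1.282·2.028 = 24.6 days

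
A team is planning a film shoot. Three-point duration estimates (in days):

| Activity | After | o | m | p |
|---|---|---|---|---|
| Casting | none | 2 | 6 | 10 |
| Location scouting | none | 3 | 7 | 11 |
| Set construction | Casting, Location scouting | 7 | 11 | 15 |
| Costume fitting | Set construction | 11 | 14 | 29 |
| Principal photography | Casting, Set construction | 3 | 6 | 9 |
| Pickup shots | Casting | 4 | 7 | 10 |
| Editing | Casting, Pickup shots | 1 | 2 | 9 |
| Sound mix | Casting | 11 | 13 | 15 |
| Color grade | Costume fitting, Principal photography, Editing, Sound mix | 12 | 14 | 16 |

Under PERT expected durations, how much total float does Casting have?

te_Casting = (2 + 4·6 + 10)/6 = 36/6 = 6
te_Location scouting = (3 + 4·7 + 11)/6 = 42/6 = 7
te_Set construction = (7 + 4·11 + 15)/6 = 66/6 = 11
te_Costume fitting = (11 + 4·14 + 29)/6 = 96/6 = 16
te_Principal photography = (3 + 4·6 + 9)/6 = 36/6 = 6
te_Pickup shots = (4 + 4·7 + 10)/6 = 42/6 = 7
te_Editing = (1 + 4·2 + 9)/6 = 18/6 = 3
te_Sound mix = (11 + 4·13 + 15)/6 = 78/6 = 13
te_Color grade = (12 + 4·14 + 16)/6 = 84/6 = 14

Forward pass:
ES_Casting = 0; EF_Casting = 6
ES_Location scouting = 0; EF_Location scouting = 7
ES_Set construction = max(EF_Casting=6, EF_Location scouting=7) = 7; EF_Set construction = 7+11 = 18
ES_Costume fitting = 18; EF_Costume fitting = 18+16 = 34
ES_Principal photography = max(EF_Casting=6, EF_Set construction=18) = 18; EF_Principal photography = 18+6 = 24
ES_Pickup shots = 6; EF_Pickup shots = 6+7 = 13
ES_Editing = max(EF_Casting=6, EF_Pickup shots=13) = 13; EF_Editing = 13+3 = 16
ES_Sound mix = 6; EF_Sound mix = 6+13 = 19
ES_Color grade = max(EF_Costume fitting=34, EF_Principal photography=24, EF_Editing=16, EF_Sound mix=19) = 34; EF_Color grade = 34+14 = 48
Expected project duration μ = 48 days. Critical path: Location scouting → Set construction → Costume fitting → Color grade.

Backward pass:
LF_Color grade = 48; LS_Color grade = 48−14 = 34
LF_Sound mix = LS_Color grade = 34; LS_Sound mix = 34−13 = 21
LF_Editing = LS_Color grade = 34; LS_Editing = 34−3 = 31
LF_Pickup shots = LS_Editing = 31; LS_Pickup shots = 31−7 = 24
LF_Principal photography = LS_Color grade = 34; LS_Principal photography = 34−6 = 28
LF_Costume fitting = LS_Color grade = 34; LS_Costume fitting = 34−16 = 18
LF_Set construction = min(LS_Costume fitting=18, LS_Principal photography=28) = 18; LS_Set construction = 18−11 = 7
LF_Location scouting = LS_Set construction = 7; LS_Location scouting = 7−7 = 0
LF_Casting = min(LS_Set construction=7, LS_Principal photography=28, LS_Pickup shots=24, LS_Editing=31, LS_Sound mix=21) = 7; LS_Casting = 7−6 = 1
Slack_Casting = LS_Casting − ES_Casting = 1 − 0 = 1

1 days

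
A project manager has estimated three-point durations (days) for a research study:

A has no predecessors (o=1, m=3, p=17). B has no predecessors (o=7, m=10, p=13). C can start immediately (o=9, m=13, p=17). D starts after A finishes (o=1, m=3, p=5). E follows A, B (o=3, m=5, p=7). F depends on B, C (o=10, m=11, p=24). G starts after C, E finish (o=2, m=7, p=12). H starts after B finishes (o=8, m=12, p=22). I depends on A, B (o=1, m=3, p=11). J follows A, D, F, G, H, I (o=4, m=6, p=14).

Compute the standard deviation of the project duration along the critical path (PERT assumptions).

te_A = (1 + 4·3 + 17)/6 = 30/6 = 5; σ²_A = ((17−1)/6)² = 7.111
te_B = (7 + 4·10 + 13)/6 = 60/6 = 10; σ²_B = ((13−7)/6)² = 1.000
te_C = (9 + 4·13 + 17)/6 = 78/6 = 13; σ²_C = ((17−9)/6)² = 1.778
te_D = (1 + 4·3 + 5)/6 = 18/6 = 3; σ²_D = ((5−1)/6)² = 0.444
te_E = (3 + 4·5 + 7)/6 = 30/6 = 5; σ²_E = ((7−3)/6)² = 0.444
te_F = (10 + 4·11 + 24)/6 = 78/6 = 13; σ²_F = ((24−10)/6)² = 5.444
te_G = (2 + 4·7 + 12)/6 = 42/6 = 7; σ²_G = ((12−2)/6)² = 2.778
te_H = (8 + 4·12 + 22)/6 = 78/6 = 13; σ²_H = ((22−8)/6)² = 5.444
te_I = (1 + 4·3 + 11)/6 = 24/6 = 4; σ²_I = ((11−1)/6)² = 2.778
te_J = (4 + 4·6 + 14)/6 = 42/6 = 7; σ²_J = ((14−4)/6)² = 2.778

Forward pass:
ES_A = 0; EF_A = 5
ES_B = 0; EF_B = 10
ES_C = 0; EF_C = 13
ES_D = 5; EF_D = 5+3 = 8
ES_E = max(EF_A=5, EF_B=10) = 10; EF_E = 10+5 = 15
ES_F = max(EF_B=10, EF_C=13) = 13; EF_F = 13+13 = 26
ES_G = max(EF_C=13, EF_E=15) = 15; EF_G = 15+7 = 22
ES_H = 10; EF_H = 10+13 = 23
ES_I = max(EF_A=5, EF_B=10) = 10; EF_I = 10+4 = 14
ES_J = max(EF_A=5, EF_D=8, EF_F=26, EF_G=22, EF_H=23, EF_I=14) = 26; EF_J = 26+7 = 33
Expected project duration μ = 33 days. Critical path: C → F → J.

Variance along critical path = 1.778 + 5.444 + 2.778 = 10.000
σ = √10.000 = 3.162 days

3.16 days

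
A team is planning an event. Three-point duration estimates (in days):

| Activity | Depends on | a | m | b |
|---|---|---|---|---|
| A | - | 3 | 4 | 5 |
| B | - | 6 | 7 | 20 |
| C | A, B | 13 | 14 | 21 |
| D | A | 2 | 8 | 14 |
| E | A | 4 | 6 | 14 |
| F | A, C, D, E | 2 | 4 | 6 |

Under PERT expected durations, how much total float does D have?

te_A = (3 + 4·4 + 5)/6 = 24/6 = 4
te_B = (6 + 4·7 + 20)/6 = 54/6 = 9
te_C = (13 + 4·14 + 21)/6 = 90/6 = 15
te_D = (2 + 4·8 + 14)/6 = 48/6 = 8
te_E = (4 + 4·6 + 14)/6 = 42/6 = 7
te_F = (2 + 4·4 + 6)/6 = 24/6 = 4

Forward pass:
ES_A = 0; EF_A = 4
ES_B = 0; EF_B = 9
ES_C = max(EF_A=4, EF_B=9) = 9; EF_C = 9+15 = 24
ES_D = 4; EF_D = 4+8 = 12
ES_E = 4; EF_E = 4+7 = 11
ES_F = max(EF_A=4, EF_C=24, EF_D=12, EF_E=11) = 24; EF_F = 24+4 = 28
Expected project duration μ = 28 days. Critical path: B → C → F.

Backward pass:
LF_F = 28; LS_F = 28−4 = 24
LF_E = LS_F = 24; LS_E = 24−7 = 17
LF_D = LS_F = 24; LS_D = 24−8 = 16
LF_C = LS_F = 24; LS_C = 24−15 = 9
LF_B = LS_C = 9; LS_B = 9−9 = 0
LF_A = min(LS_C=9, LS_D=16, LS_E=17, LS_F=24) = 9; LS_A = 9−4 = 5
Slack_D = LS_D − ES_D = 16 − 4 = 12

12 days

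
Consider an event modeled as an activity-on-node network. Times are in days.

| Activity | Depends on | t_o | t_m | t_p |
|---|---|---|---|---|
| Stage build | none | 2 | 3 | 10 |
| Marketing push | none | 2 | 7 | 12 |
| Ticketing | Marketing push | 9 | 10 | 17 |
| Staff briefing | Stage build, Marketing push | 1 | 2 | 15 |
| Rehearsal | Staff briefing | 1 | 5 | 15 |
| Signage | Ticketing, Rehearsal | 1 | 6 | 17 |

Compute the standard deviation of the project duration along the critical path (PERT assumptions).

te_Stage build = (2 + 4·3 + 10)/6 = 24/6 = 4; σ²_Stage build = ((10−2)/6)² = 1.778
te_Marketing push = (2 + 4·7 + 12)/6 = 42/6 = 7; σ²_Marketing push = ((12−2)/6)² = 2.778
te_Ticketing = (9 + 4·10 + 17)/6 = 66/6 = 11; σ²_Ticketing = ((17−9)/6)² = 1.778
te_Staff briefing = (1 + 4·2 + 15)/6 = 24/6 = 4; σ²_Staff briefing = ((15−1)/6)² = 5.444
te_Rehearsal = (1 + 4·5 + 15)/6 = 36/6 = 6; σ²_Rehearsal = ((15−1)/6)² = 5.444
te_Signage = (1 + 4·6 + 17)/6 = 42/6 = 7; σ²_Signage = ((17−1)/6)² = 7.111

Forward pass:
ES_Stage build = 0; EF_Stage build = 4
ES_Marketing push = 0; EF_Marketing push = 7
ES_Ticketing = 7; EF_Ticketing = 7+11 = 18
ES_Staff briefing = max(EF_Stage build=4, EF_Marketing push=7) = 7; EF_Staff briefing = 7+4 = 11
ES_Rehearsal = 11; EF_Rehearsal = 11+6 = 17
ES_Signage = max(EF_Ticketing=18, EF_Rehearsal=17) = 18; EF_Signage = 18+7 = 25
Expected project duration μ = 25 days. Critical path: Marketing push → Ticketing → Signage.

Variance along critical path = 2.778 + 1.778 + 7.111 = 11.667
σ = √11.667 = 3.416 days

3.42 days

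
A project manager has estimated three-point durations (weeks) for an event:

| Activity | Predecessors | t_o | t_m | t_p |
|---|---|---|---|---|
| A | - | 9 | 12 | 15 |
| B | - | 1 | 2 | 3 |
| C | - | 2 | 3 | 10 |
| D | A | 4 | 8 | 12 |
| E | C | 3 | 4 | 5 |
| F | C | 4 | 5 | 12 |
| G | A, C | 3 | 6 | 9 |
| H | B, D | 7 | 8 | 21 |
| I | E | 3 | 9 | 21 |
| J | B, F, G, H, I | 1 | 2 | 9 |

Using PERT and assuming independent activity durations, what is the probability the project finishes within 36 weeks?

0.829

te_A = (9 + 4·12 + 15)/6 = 72/6 = 12; σ²_A = ((15−9)/6)² = 1.000
te_B = (1 + 4·2 + 3)/6 = 12/6 = 2; σ²_B = ((3−1)/6)² = 0.111
te_C = (2 + 4·3 + 10)/6 = 24/6 = 4; σ²_C = ((10−2)/6)² = 1.778
te_D = (4 + 4·8 + 12)/6 = 48/6 = 8; σ²_D = ((12−4)/6)² = 1.778
te_E = (3 + 4·4 + 5)/6 = 24/6 = 4; σ²_E = ((5−3)/6)² = 0.111
te_F = (4 + 4·5 + 12)/6 = 36/6 = 6; σ²_F = ((12−4)/6)² = 1.778
te_G = (3 + 4·6 + 9)/6 = 36/6 = 6; σ²_G = ((9−3)/6)² = 1.000
te_H = (7 + 4·8 + 21)/6 = 60/6 = 10; σ²_H = ((21−7)/6)² = 5.444
te_I = (3 + 4·9 + 21)/6 = 60/6 = 10; σ²_I = ((21−3)/6)² = 9.000
te_J = (1 + 4·2 + 9)/6 = 18/6 = 3; σ²_J = ((9−1)/6)² = 1.778

Forward pass:
ES_A = 0; EF_A = 12
ES_B = 0; EF_B = 2
ES_C = 0; EF_C = 4
ES_D = 12; EF_D = 12+8 = 20
ES_E = 4; EF_E = 4+4 = 8
ES_F = 4; EF_F = 4+6 = 10
ES_G = max(EF_A=12, EF_C=4) = 12; EF_G = 12+6 = 18
ES_H = max(EF_B=2, EF_D=20) = 20; EF_H = 20+10 = 30
ES_I = 8; EF_I = 8+10 = 18
ES_J = max(EF_B=2, EF_F=10, EF_G=18, EF_H=30, EF_I=18) = 30; EF_J = 30+3 = 33
Expected project duration μ = 33 weeks. Critical path: A → D → H → J.

Variance along critical path = 1.000 + 1.778 + 5.444 + 1.778 = 10.000; σ = √10.000 = 3.162 weeks.
Z = (36 − 33) / 3.162 = 0.949
P(T ≤ 36) = Φ(0.949) ≈ 0.829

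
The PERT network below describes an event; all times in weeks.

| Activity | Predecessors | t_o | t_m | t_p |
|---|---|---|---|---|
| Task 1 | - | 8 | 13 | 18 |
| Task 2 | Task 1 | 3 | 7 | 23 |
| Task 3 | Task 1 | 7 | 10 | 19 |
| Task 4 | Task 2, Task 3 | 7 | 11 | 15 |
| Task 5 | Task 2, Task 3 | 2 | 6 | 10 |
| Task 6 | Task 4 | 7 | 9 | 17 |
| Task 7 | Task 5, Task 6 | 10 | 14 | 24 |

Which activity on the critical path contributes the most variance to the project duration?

Task 7

te_Task 1 = (8 + 4·13 + 18)/6 = 78/6 = 13; σ²_Task 1 = ((18−8)/6)² = 2.778
te_Task 2 = (3 + 4·7 + 23)/6 = 54/6 = 9; σ²_Task 2 = ((23−3)/6)² = 11.111
te_Task 3 = (7 + 4·10 + 19)/6 = 66/6 = 11; σ²_Task 3 = ((19−7)/6)² = 4.000
te_Task 4 = (7 + 4·11 + 15)/6 = 66/6 = 11; σ²_Task 4 = ((15−7)/6)² = 1.778
te_Task 5 = (2 + 4·6 + 10)/6 = 36/6 = 6; σ²_Task 5 = ((10−2)/6)² = 1.778
te_Task 6 = (7 + 4·9 + 17)/6 = 60/6 = 10; σ²_Task 6 = ((17−7)/6)² = 2.778
te_Task 7 = (10 + 4·14 + 24)/6 = 90/6 = 15; σ²_Task 7 = ((24−10)/6)² = 5.444

Forward pass:
ES_Task 1 = 0; EF_Task 1 = 13
ES_Task 2 = 13; EF_Task 2 = 13+9 = 22
ES_Task 3 = 13; EF_Task 3 = 13+11 = 24
ES_Task 4 = max(EF_Task 2=22, EF_Task 3=24) = 24; EF_Task 4 = 24+11 = 35
ES_Task 5 = max(EF_Task 2=22, EF_Task 3=24) = 24; EF_Task 5 = 24+6 = 30
ES_Task 6 = 35; EF_Task 6 = 35+10 = 45
ES_Task 7 = max(EF_Task 5=30, EF_Task 6=45) = 45; EF_Task 7 = 45+15 = 60
Expected project duration μ = 60 weeks. Critical path: Task 1 → Task 3 → Task 4 → Task 6 → Task 7.

Variances on critical path: σ²_Task 1=2.778, σ²_Task 3=4.000, σ²_Task 4=1.778, σ²_Task 6=2.778, σ²_Task 7=5.444.
Largest is σ²_Task 7 = 5.444.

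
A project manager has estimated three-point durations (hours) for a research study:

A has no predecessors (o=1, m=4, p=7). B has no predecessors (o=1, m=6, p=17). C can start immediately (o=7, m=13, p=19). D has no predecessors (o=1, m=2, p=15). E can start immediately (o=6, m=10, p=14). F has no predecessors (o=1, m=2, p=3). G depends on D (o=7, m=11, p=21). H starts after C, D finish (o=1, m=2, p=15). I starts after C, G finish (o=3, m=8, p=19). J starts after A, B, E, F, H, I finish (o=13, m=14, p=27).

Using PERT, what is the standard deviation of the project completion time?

te_A = (1 + 4·4 + 7)/6 = 24/6 = 4; σ²_A = ((7−1)/6)² = 1.000
te_B = (1 + 4·6 + 17)/6 = 42/6 = 7; σ²_B = ((17−1)/6)² = 7.111
te_C = (7 + 4·13 + 19)/6 = 78/6 = 13; σ²_C = ((19−7)/6)² = 4.000
te_D = (1 + 4·2 + 15)/6 = 24/6 = 4; σ²_D = ((15−1)/6)² = 5.444
te_E = (6 + 4·10 + 14)/6 = 60/6 = 10; σ²_E = ((14−6)/6)² = 1.778
te_F = (1 + 4·2 + 3)/6 = 12/6 = 2; σ²_F = ((3−1)/6)² = 0.111
te_G = (7 + 4·11 + 21)/6 = 72/6 = 12; σ²_G = ((21−7)/6)² = 5.444
te_H = (1 + 4·2 + 15)/6 = 24/6 = 4; σ²_H = ((15−1)/6)² = 5.444
te_I = (3 + 4·8 + 19)/6 = 54/6 = 9; σ²_I = ((19−3)/6)² = 7.111
te_J = (13 + 4·14 + 27)/6 = 96/6 = 16; σ²_J = ((27−13)/6)² = 5.444

Forward pass:
ES_A = 0; EF_A = 4
ES_B = 0; EF_B = 7
ES_C = 0; EF_C = 13
ES_D = 0; EF_D = 4
ES_E = 0; EF_E = 10
ES_F = 0; EF_F = 2
ES_G = 4; EF_G = 4+12 = 16
ES_H = max(EF_C=13, EF_D=4) = 13; EF_H = 13+4 = 17
ES_I = max(EF_C=13, EF_G=16) = 16; EF_I = 16+9 = 25
ES_J = max(EF_A=4, EF_B=7, EF_E=10, EF_F=2, EF_H=17, EF_I=25) = 25; EF_J = 25+16 = 41
Expected project duration μ = 41 hours. Critical path: D → G → I → J.

Variance along critical path = 5.444 + 5.444 + 7.111 + 5.444 = 23.444
σ = √23.444 = 4.842 hours

4.84 hours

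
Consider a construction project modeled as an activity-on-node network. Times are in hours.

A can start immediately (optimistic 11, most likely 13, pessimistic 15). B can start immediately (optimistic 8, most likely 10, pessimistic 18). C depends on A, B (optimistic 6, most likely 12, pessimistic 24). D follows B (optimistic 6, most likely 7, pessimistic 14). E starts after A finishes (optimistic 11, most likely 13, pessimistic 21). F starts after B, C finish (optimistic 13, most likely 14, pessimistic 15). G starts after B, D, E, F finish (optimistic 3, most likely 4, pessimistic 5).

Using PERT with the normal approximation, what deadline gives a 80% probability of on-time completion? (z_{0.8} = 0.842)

te_A = (11 + 4·13 + 15)/6 = 78/6 = 13; σ²_A = ((15−11)/6)² = 0.444
te_B = (8 + 4·10 + 18)/6 = 66/6 = 11; σ²_B = ((18−8)/6)² = 2.778
te_C = (6 + 4·12 + 24)/6 = 78/6 = 13; σ²_C = ((24−6)/6)² = 9.000
te_D = (6 + 4·7 + 14)/6 = 48/6 = 8; σ²_D = ((14−6)/6)² = 1.778
te_E = (11 + 4·13 + 21)/6 = 84/6 = 14; σ²_E = ((21−11)/6)² = 2.778
te_F = (13 + 4·14 + 15)/6 = 84/6 = 14; σ²_F = ((15−13)/6)² = 0.111
te_G = (3 + 4·4 + 5)/6 = 24/6 = 4; σ²_G = ((5−3)/6)² = 0.111

Forward pass:
ES_A = 0; EF_A = 13
ES_B = 0; EF_B = 11
ES_C = max(EF_A=13, EF_B=11) = 13; EF_C = 13+13 = 26
ES_D = 11; EF_D = 11+8 = 19
ES_E = 13; EF_E = 13+14 = 27
ES_F = max(EF_B=11, EF_C=26) = 26; EF_F = 26+14 = 40
ES_G = max(EF_B=11, EF_D=19, EF_E=27, EF_F=40) = 40; EF_G = 40+4 = 44
Expected project duration μ = 44 hours. Critical path: A → C → F → G.

Variance along critical path = 0.444 + 9.000 + 0.111 + 0.111 = 9.667; σ = 3.109 hours.
D = μ + z·σ = 44 + 0.842·3.109 = 46.6 hours

46.6 hours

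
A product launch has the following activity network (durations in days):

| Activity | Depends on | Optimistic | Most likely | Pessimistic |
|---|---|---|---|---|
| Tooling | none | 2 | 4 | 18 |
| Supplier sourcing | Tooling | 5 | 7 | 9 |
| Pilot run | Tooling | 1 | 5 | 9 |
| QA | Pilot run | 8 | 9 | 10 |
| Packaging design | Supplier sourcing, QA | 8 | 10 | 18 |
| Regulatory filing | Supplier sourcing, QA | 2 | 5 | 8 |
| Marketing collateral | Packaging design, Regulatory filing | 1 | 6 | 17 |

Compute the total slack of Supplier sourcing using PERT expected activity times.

te_Tooling = (2 + 4·4 + 18)/6 = 36/6 = 6
te_Supplier sourcing = (5 + 4·7 + 9)/6 = 42/6 = 7
te_Pilot run = (1 + 4·5 + 9)/6 = 30/6 = 5
te_QA = (8 + 4·9 + 10)/6 = 54/6 = 9
te_Packaging design = (8 + 4·10 + 18)/6 = 66/6 = 11
te_Regulatory filing = (2 + 4·5 + 8)/6 = 30/6 = 5
te_Marketing collateral = (1 + 4·6 + 17)/6 = 42/6 = 7

Forward pass:
ES_Tooling = 0; EF_Tooling = 6
ES_Supplier sourcing = 6; EF_Supplier sourcing = 6+7 = 13
ES_Pilot run = 6; EF_Pilot run = 6+5 = 11
ES_QA = 11; EF_QA = 11+9 = 20
ES_Packaging design = max(EF_Supplier sourcing=13, EF_QA=20) = 20; EF_Packaging design = 20+11 = 31
ES_Regulatory filing = max(EF_Supplier sourcing=13, EF_QA=20) = 20; EF_Regulatory filing = 20+5 = 25
ES_Marketing collateral = max(EF_Packaging design=31, EF_Regulatory filing=25) = 31; EF_Marketing collateral = 31+7 = 38
Expected project duration μ = 38 days. Critical path: Tooling → Pilot run → QA → Packaging design → Marketing collateral.

Backward pass:
LF_Marketing collateral = 38; LS_Marketing collateral = 38−7 = 31
LF_Regulatory filing = LS_Marketing collateral = 31; LS_Regulatory filing = 31−5 = 26
LF_Packaging design = LS_Marketing collateral = 31; LS_Packaging design = 31−11 = 20
LF_QA = min(LS_Packaging design=20, LS_Regulatory filing=26) = 20; LS_QA = 20−9 = 11
LF_Pilot run = LS_QA = 11; LS_Pilot run = 11−5 = 6
LF_Supplier sourcing = min(LS_Packaging design=20, LS_Regulatory filing=26) = 20; LS_Supplier sourcing = 20−7 = 13
LF_Tooling = min(LS_Supplier sourcing=13, LS_Pilot run=6) = 6; LS_Tooling = 6−6 = 0
Slack_Supplier sourcing = LS_Supplier sourcing − ES_Supplier sourcing = 13 − 6 = 7

7 days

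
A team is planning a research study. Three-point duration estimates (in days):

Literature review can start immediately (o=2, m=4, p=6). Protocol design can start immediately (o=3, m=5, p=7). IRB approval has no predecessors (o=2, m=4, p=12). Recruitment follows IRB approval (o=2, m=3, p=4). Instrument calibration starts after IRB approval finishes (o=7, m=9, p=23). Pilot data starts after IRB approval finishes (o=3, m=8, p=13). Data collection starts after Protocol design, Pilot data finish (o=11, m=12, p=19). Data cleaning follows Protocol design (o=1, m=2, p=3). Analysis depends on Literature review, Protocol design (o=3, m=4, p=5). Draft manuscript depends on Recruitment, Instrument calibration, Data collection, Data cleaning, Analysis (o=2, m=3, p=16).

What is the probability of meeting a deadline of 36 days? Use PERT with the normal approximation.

0.919

te_Literature review = (2 + 4·4 + 6)/6 = 24/6 = 4; σ²_Literature review = ((6−2)/6)² = 0.444
te_Protocol design = (3 + 4·5 + 7)/6 = 30/6 = 5; σ²_Protocol design = ((7−3)/6)² = 0.444
te_IRB approval = (2 + 4·4 + 12)/6 = 30/6 = 5; σ²_IRB approval = ((12−2)/6)² = 2.778
te_Recruitment = (2 + 4·3 + 4)/6 = 18/6 = 3; σ²_Recruitment = ((4−2)/6)² = 0.111
te_Instrument calibration = (7 + 4·9 + 23)/6 = 66/6 = 11; σ²_Instrument calibration = ((23−7)/6)² = 7.111
te_Pilot data = (3 + 4·8 + 13)/6 = 48/6 = 8; σ²_Pilot data = ((13−3)/6)² = 2.778
te_Data collection = (11 + 4·12 + 19)/6 = 78/6 = 13; σ²_Data collection = ((19−11)/6)² = 1.778
te_Data cleaning = (1 + 4·2 + 3)/6 = 12/6 = 2; σ²_Data cleaning = ((3−1)/6)² = 0.111
te_Analysis = (3 + 4·4 + 5)/6 = 24/6 = 4; σ²_Analysis = ((5−3)/6)² = 0.111
te_Draft manuscript = (2 + 4·3 + 16)/6 = 30/6 = 5; σ²_Draft manuscript = ((16−2)/6)² = 5.444

Forward pass:
ES_Literature review = 0; EF_Literature review = 4
ES_Protocol design = 0; EF_Protocol design = 5
ES_IRB approval = 0; EF_IRB approval = 5
ES_Recruitment = 5; EF_Recruitment = 5+3 = 8
ES_Instrument calibration = 5; EF_Instrument calibration = 5+11 = 16
ES_Pilot data = 5; EF_Pilot data = 5+8 = 13
ES_Data collection = max(EF_Protocol design=5, EF_Pilot data=13) = 13; EF_Data collection = 13+13 = 26
ES_Data cleaning = 5; EF_Data cleaning = 5+2 = 7
ES_Analysis = max(EF_Literature review=4, EF_Protocol design=5) = 5; EF_Analysis = 5+4 = 9
ES_Draft manuscript = max(EF_Recruitment=8, EF_Instrument calibration=16, EF_Data collection=26, EF_Data cleaning=7, EF_Analysis=9) = 26; EF_Draft manuscript = 26+5 = 31
Expected project duration μ = 31 days. Critical path: IRB approval → Pilot data → Data collection → Draft manuscript.

Variance along critical path = 2.778 + 2.778 + 1.778 + 5.444 = 12.778; σ = √12.778 = 3.575 days.
Z = (36 − 31) / 3.575 = 1.399
P(T ≤ 36) = Φ(1.399) ≈ 0.919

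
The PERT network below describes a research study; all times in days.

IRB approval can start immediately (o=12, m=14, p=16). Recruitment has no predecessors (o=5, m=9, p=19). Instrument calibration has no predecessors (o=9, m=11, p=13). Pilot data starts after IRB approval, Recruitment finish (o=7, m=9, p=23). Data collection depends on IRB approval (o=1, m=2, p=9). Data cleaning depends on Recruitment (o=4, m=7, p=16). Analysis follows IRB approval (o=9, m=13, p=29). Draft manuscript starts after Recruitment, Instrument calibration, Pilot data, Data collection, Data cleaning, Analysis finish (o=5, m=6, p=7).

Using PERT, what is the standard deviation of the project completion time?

3.42 days

te_IRB approval = (12 + 4·14 + 16)/6 = 84/6 = 14; σ²_IRB approval = ((16−12)/6)² = 0.444
te_Recruitment = (5 + 4·9 + 19)/6 = 60/6 = 10; σ²_Recruitment = ((19−5)/6)² = 5.444
te_Instrument calibration = (9 + 4·11 + 13)/6 = 66/6 = 11; σ²_Instrument calibration = ((13−9)/6)² = 0.444
te_Pilot data = (7 + 4·9 + 23)/6 = 66/6 = 11; σ²_Pilot data = ((23−7)/6)² = 7.111
te_Data collection = (1 + 4·2 + 9)/6 = 18/6 = 3; σ²_Data collection = ((9−1)/6)² = 1.778
te_Data cleaning = (4 + 4·7 + 16)/6 = 48/6 = 8; σ²_Data cleaning = ((16−4)/6)² = 4.000
te_Analysis = (9 + 4·13 + 29)/6 = 90/6 = 15; σ²_Analysis = ((29−9)/6)² = 11.111
te_Draft manuscript = (5 + 4·6 + 7)/6 = 36/6 = 6; σ²_Draft manuscript = ((7−5)/6)² = 0.111

Forward pass:
ES_IRB approval = 0; EF_IRB approval = 14
ES_Recruitment = 0; EF_Recruitment = 10
ES_Instrument calibration = 0; EF_Instrument calibration = 11
ES_Pilot data = max(EF_IRB approval=14, EF_Recruitment=10) = 14; EF_Pilot data = 14+11 = 25
ES_Data collection = 14; EF_Data collection = 14+3 = 17
ES_Data cleaning = 10; EF_Data cleaning = 10+8 = 18
ES_Analysis = 14; EF_Analysis = 14+15 = 29
ES_Draft manuscript = max(EF_Recruitment=10, EF_Instrument calibration=11, EF_Pilot data=25, EF_Data collection=17, EF_Data cleaning=18, EF_Analysis=29) = 29; EF_Draft manuscript = 29+6 = 35
Expected project duration μ = 35 days. Critical path: IRB approval → Analysis → Draft manuscript.

Variance along critical path = 0.444 + 11.111 + 0.111 = 11.667
σ = √11.667 = 3.416 days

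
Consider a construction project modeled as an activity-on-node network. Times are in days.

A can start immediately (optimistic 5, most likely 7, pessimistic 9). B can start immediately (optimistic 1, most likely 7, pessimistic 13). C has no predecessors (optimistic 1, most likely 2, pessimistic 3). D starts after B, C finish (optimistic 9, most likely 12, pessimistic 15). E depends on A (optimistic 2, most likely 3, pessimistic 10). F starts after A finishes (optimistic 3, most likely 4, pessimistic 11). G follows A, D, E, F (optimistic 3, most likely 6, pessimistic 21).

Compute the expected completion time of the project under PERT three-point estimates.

27 days

te_A = (5 + 4·7 + 9)/6 = 42/6 = 7
te_B = (1 + 4·7 + 13)/6 = 42/6 = 7
te_C = (1 + 4·2 + 3)/6 = 12/6 = 2
te_D = (9 + 4·12 + 15)/6 = 72/6 = 12
te_E = (2 + 4·3 + 10)/6 = 24/6 = 4
te_F = (3 + 4·4 + 11)/6 = 30/6 = 5
te_G = (3 + 4·6 + 21)/6 = 48/6 = 8

Forward pass:
ES_A = 0; EF_A = 7
ES_B = 0; EF_B = 7
ES_C = 0; EF_C = 2
ES_D = max(EF_B=7, EF_C=2) = 7; EF_D = 7+12 = 19
ES_E = 7; EF_E = 7+4 = 11
ES_F = 7; EF_F = 7+5 = 12
ES_G = max(EF_A=7, EF_D=19, EF_E=11, EF_F=12) = 19; EF_G = 19+8 = 27
Expected project duration μ = 27 days. Critical path: B → D → G.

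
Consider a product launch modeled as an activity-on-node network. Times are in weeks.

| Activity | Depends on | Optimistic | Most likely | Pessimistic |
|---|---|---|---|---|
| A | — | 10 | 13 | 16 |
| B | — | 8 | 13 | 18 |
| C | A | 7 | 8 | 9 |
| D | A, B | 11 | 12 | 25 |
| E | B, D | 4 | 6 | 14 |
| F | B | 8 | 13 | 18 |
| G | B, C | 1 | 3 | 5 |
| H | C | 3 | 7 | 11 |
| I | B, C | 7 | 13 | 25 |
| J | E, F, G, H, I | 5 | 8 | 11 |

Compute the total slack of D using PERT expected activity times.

1 weeks

te_A = (10 + 4·13 + 16)/6 = 78/6 = 13
te_B = (8 + 4·13 + 18)/6 = 78/6 = 13
te_C = (7 + 4·8 + 9)/6 = 48/6 = 8
te_D = (11 + 4·12 + 25)/6 = 84/6 = 14
te_E = (4 + 4·6 + 14)/6 = 42/6 = 7
te_F = (8 + 4·13 + 18)/6 = 78/6 = 13
te_G = (1 + 4·3 + 5)/6 = 18/6 = 3
te_H = (3 + 4·7 + 11)/6 = 42/6 = 7
te_I = (7 + 4·13 + 25)/6 = 84/6 = 14
te_J = (5 + 4·8 + 11)/6 = 48/6 = 8

Forward pass:
ES_A = 0; EF_A = 13
ES_B = 0; EF_B = 13
ES_C = 13; EF_C = 13+8 = 21
ES_D = max(EF_A=13, EF_B=13) = 13; EF_D = 13+14 = 27
ES_E = max(EF_B=13, EF_D=27) = 27; EF_E = 27+7 = 34
ES_F = 13; EF_F = 13+13 = 26
ES_G = max(EF_B=13, EF_C=21) = 21; EF_G = 21+3 = 24
ES_H = 21; EF_H = 21+7 = 28
ES_I = max(EF_B=13, EF_C=21) = 21; EF_I = 21+14 = 35
ES_J = max(EF_E=34, EF_F=26, EF_G=24, EF_H=28, EF_I=35) = 35; EF_J = 35+8 = 43
Expected project duration μ = 43 weeks. Critical path: A → C → I → J.

Backward pass:
LF_J = 43; LS_J = 43−8 = 35
LF_I = LS_J = 35; LS_I = 35−14 = 21
LF_H = LS_J = 35; LS_H = 35−7 = 28
LF_G = LS_J = 35; LS_G = 35−3 = 32
LF_F = LS_J = 35; LS_F = 35−13 = 22
LF_E = LS_J = 35; LS_E = 35−7 = 28
LF_D = LS_E = 28; LS_D = 28−14 = 14
LF_C = min(LS_G=32, LS_H=28, LS_I=21) = 21; LS_C = 21−8 = 13
LF_B = min(LS_D=14, LS_E=28, LS_F=22, LS_G=32, LS_I=21) = 14; LS_B = 14−13 = 1
LF_A = min(LS_C=13, LS_D=14) = 13; LS_A = 13−13 = 0
Slack_D = LS_D − ES_D = 14 − 13 = 1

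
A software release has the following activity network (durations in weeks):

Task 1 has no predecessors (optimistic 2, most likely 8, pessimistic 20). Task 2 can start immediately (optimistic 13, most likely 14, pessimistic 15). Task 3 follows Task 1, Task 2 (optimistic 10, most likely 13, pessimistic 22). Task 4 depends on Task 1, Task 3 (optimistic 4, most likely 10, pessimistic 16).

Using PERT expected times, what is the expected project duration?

te_Task 1 = (2 + 4·8 + 20)/6 = 54/6 = 9
te_Task 2 = (13 + 4·14 + 15)/6 = 84/6 = 14
te_Task 3 = (10 + 4·13 + 22)/6 = 84/6 = 14
te_Task 4 = (4 + 4·10 + 16)/6 = 60/6 = 10

Forward pass:
ES_Task 1 = 0; EF_Task 1 = 9
ES_Task 2 = 0; EF_Task 2 = 14
ES_Task 3 = max(EF_Task 1=9, EF_Task 2=14) = 14; EF_Task 3 = 14+14 = 28
ES_Task 4 = max(EF_Task 1=9, EF_Task 3=28) = 28; EF_Task 4 = 28+10 = 38
Expected project duration μ = 38 weeks. Critical path: Task 2 → Task 3 → Task 4.

38 weeks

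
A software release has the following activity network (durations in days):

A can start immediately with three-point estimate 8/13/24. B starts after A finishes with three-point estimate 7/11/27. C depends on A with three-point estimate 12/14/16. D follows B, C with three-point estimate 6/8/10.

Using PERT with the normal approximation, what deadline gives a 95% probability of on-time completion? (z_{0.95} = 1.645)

40.7 days

te_A = (8 + 4·13 + 24)/6 = 84/6 = 14; σ²_A = ((24−8)/6)² = 7.111
te_B = (7 + 4·11 + 27)/6 = 78/6 = 13; σ²_B = ((27−7)/6)² = 11.111
te_C = (12 + 4·14 + 16)/6 = 84/6 = 14; σ²_C = ((16−12)/6)² = 0.444
te_D = (6 + 4·8 + 10)/6 = 48/6 = 8; σ²_D = ((10−6)/6)² = 0.444

Forward pass:
ES_A = 0; EF_A = 14
ES_B = 14; EF_B = 14+13 = 27
ES_C = 14; EF_C = 14+14 = 28
ES_D = max(EF_B=27, EF_C=28) = 28; EF_D = 28+8 = 36
Expected project duration μ = 36 days. Critical path: A → C → D.

Variance along critical path = 7.111 + 0.444 + 0.444 = 8.000; σ = 2.828 days.
D = μ + z·σ = 36 + 1.645·2.828 = 40.7 days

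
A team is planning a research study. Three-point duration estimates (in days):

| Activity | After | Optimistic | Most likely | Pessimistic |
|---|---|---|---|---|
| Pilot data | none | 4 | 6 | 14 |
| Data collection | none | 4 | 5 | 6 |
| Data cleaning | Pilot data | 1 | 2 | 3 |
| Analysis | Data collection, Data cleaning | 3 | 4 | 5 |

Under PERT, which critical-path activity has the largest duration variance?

Pilot data

te_Pilot data = (4 + 4·6 + 14)/6 = 42/6 = 7; σ²_Pilot data = ((14−4)/6)² = 2.778
te_Data collection = (4 + 4·5 + 6)/6 = 30/6 = 5; σ²_Data collection = ((6−4)/6)² = 0.111
te_Data cleaning = (1 + 4·2 + 3)/6 = 12/6 = 2; σ²_Data cleaning = ((3−1)/6)² = 0.111
te_Analysis = (3 + 4·4 + 5)/6 = 24/6 = 4; σ²_Analysis = ((5−3)/6)² = 0.111

Forward pass:
ES_Pilot data = 0; EF_Pilot data = 7
ES_Data collection = 0; EF_Data collection = 5
ES_Data cleaning = 7; EF_Data cleaning = 7+2 = 9
ES_Analysis = max(EF_Data collection=5, EF_Data cleaning=9) = 9; EF_Analysis = 9+4 = 13
Expected project duration μ = 13 days. Critical path: Pilot data → Data cleaning → Analysis.

Variances on critical path: σ²_Pilot data=2.778, σ²_Data cleaning=0.111, σ²_Analysis=0.111.
Largest is σ²_Pilot data = 2.778.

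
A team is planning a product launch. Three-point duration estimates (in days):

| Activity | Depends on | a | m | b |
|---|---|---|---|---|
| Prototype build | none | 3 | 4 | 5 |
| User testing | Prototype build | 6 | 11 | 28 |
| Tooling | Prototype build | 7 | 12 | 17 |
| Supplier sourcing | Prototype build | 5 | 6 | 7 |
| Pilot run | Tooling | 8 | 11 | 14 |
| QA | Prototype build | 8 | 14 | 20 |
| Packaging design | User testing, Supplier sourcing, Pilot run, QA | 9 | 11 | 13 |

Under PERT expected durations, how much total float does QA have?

te_Prototype build = (3 + 4·4 + 5)/6 = 24/6 = 4
te_User testing = (6 + 4·11 + 28)/6 = 78/6 = 13
te_Tooling = (7 + 4·12 + 17)/6 = 72/6 = 12
te_Supplier sourcing = (5 + 4·6 + 7)/6 = 36/6 = 6
te_Pilot run = (8 + 4·11 + 14)/6 = 66/6 = 11
te_QA = (8 + 4·14 + 20)/6 = 84/6 = 14
te_Packaging design = (9 + 4·11 + 13)/6 = 66/6 = 11

Forward pass:
ES_Prototype build = 0; EF_Prototype build = 4
ES_User testing = 4; EF_User testing = 4+13 = 17
ES_Tooling = 4; EF_Tooling = 4+12 = 16
ES_Supplier sourcing = 4; EF_Supplier sourcing = 4+6 = 10
ES_Pilot run = 16; EF_Pilot run = 16+11 = 27
ES_QA = 4; EF_QA = 4+14 = 18
ES_Packaging design = max(EF_User testing=17, EF_Supplier sourcing=10, EF_Pilot run=27, EF_QA=18) = 27; EF_Packaging design = 27+11 = 38
Expected project duration μ = 38 days. Critical path: Prototype build → Tooling → Pilot run → Packaging design.

Backward pass:
LF_Packaging design = 38; LS_Packaging design = 38−11 = 27
LF_QA = LS_Packaging design = 27; LS_QA = 27−14 = 13
LF_Pilot run = LS_Packaging design = 27; LS_Pilot run = 27−11 = 16
LF_Supplier sourcing = LS_Packaging design = 27; LS_Supplier sourcing = 27−6 = 21
LF_Tooling = LS_Pilot run = 16; LS_Tooling = 16−12 = 4
LF_User testing = LS_Packaging design = 27; LS_User testing = 27−13 = 14
LF_Prototype build = min(LS_User testing=14, LS_Tooling=4, LS_Supplier sourcing=21, LS_QA=13) = 4; LS_Prototype build = 4−4 = 0
Slack_QA = LS_QA − ES_QA = 13 − 4 = 9

9 days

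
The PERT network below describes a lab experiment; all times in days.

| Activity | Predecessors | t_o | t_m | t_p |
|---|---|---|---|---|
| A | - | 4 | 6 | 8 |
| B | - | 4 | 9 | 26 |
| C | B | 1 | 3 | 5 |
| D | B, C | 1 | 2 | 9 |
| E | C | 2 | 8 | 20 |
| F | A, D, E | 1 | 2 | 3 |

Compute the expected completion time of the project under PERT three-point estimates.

te_A = (4 + 4·6 + 8)/6 = 36/6 = 6
te_B = (4 + 4·9 + 26)/6 = 66/6 = 11
te_C = (1 + 4·3 + 5)/6 = 18/6 = 3
te_D = (1 + 4·2 + 9)/6 = 18/6 = 3
te_E = (2 + 4·8 + 20)/6 = 54/6 = 9
te_F = (1 + 4·2 + 3)/6 = 12/6 = 2

Forward pass:
ES_A = 0; EF_A = 6
ES_B = 0; EF_B = 11
ES_C = 11; EF_C = 11+3 = 14
ES_D = max(EF_B=11, EF_C=14) = 14; EF_D = 14+3 = 17
ES_E = 14; EF_E = 14+9 = 23
ES_F = max(EF_A=6, EF_D=17, EF_E=23) = 23; EF_F = 23+2 = 25
Expected project duration μ = 25 days. Critical path: B → C → E → F.

25 days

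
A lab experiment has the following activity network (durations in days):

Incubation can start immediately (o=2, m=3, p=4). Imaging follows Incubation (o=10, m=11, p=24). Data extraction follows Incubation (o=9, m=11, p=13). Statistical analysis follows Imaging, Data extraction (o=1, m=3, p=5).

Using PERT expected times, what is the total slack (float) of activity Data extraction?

te_Incubation = (2 + 4·3 + 4)/6 = 18/6 = 3
te_Imaging = (10 + 4·11 + 24)/6 = 78/6 = 13
te_Data extraction = (9 + 4·11 + 13)/6 = 66/6 = 11
te_Statistical analysis = (1 + 4·3 + 5)/6 = 18/6 = 3

Forward pass:
ES_Incubation = 0; EF_Incubation = 3
ES_Imaging = 3; EF_Imaging = 3+13 = 16
ES_Data extraction = 3; EF_Data extraction = 3+11 = 14
ES_Statistical analysis = max(EF_Imaging=16, EF_Data extraction=14) = 16; EF_Statistical analysis = 16+3 = 19
Expected project duration μ = 19 days. Critical path: Incubation → Imaging → Statistical analysis.

Backward pass:
LF_Statistical analysis = 19; LS_Statistical analysis = 19−3 = 16
LF_Data extraction = LS_Statistical analysis = 16; LS_Data extraction = 16−11 = 5
LF_Imaging = LS_Statistical analysis = 16; LS_Imaging = 16−13 = 3
LF_Incubation = min(LS_Imaging=3, LS_Data extraction=5) = 3; LS_Incubation = 3−3 = 0
Slack_Data extraction = LS_Data extraction − ES_Data extraction = 5 − 3 = 2

2 days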